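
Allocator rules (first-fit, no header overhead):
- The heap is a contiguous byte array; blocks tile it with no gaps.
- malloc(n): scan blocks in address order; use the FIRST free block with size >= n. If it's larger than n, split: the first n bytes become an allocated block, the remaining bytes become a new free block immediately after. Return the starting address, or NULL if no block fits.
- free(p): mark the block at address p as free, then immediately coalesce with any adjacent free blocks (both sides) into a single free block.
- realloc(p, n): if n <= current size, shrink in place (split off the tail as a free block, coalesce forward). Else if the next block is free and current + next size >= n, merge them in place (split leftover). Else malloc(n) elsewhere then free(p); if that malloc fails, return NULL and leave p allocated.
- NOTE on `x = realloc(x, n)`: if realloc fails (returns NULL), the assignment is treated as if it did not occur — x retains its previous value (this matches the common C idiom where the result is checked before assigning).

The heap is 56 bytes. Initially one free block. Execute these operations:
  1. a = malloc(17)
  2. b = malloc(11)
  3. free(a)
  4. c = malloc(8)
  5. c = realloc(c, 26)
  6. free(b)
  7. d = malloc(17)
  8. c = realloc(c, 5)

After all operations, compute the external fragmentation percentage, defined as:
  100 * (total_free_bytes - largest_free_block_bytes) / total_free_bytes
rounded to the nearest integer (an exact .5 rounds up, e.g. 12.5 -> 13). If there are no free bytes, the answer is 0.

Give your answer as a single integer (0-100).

Op 1: a = malloc(17) -> a = 0; heap: [0-16 ALLOC][17-55 FREE]
Op 2: b = malloc(11) -> b = 17; heap: [0-16 ALLOC][17-27 ALLOC][28-55 FREE]
Op 3: free(a) -> (freed a); heap: [0-16 FREE][17-27 ALLOC][28-55 FREE]
Op 4: c = malloc(8) -> c = 0; heap: [0-7 ALLOC][8-16 FREE][17-27 ALLOC][28-55 FREE]
Op 5: c = realloc(c, 26) -> c = 28; heap: [0-16 FREE][17-27 ALLOC][28-53 ALLOC][54-55 FREE]
Op 6: free(b) -> (freed b); heap: [0-27 FREE][28-53 ALLOC][54-55 FREE]
Op 7: d = malloc(17) -> d = 0; heap: [0-16 ALLOC][17-27 FREE][28-53 ALLOC][54-55 FREE]
Op 8: c = realloc(c, 5) -> c = 28; heap: [0-16 ALLOC][17-27 FREE][28-32 ALLOC][33-55 FREE]
Free blocks: [11 23] total_free=34 largest=23 -> 100*(34-23)/34 = 1100/34 ≈ 32.353 -> rounds to 32

Answer: 32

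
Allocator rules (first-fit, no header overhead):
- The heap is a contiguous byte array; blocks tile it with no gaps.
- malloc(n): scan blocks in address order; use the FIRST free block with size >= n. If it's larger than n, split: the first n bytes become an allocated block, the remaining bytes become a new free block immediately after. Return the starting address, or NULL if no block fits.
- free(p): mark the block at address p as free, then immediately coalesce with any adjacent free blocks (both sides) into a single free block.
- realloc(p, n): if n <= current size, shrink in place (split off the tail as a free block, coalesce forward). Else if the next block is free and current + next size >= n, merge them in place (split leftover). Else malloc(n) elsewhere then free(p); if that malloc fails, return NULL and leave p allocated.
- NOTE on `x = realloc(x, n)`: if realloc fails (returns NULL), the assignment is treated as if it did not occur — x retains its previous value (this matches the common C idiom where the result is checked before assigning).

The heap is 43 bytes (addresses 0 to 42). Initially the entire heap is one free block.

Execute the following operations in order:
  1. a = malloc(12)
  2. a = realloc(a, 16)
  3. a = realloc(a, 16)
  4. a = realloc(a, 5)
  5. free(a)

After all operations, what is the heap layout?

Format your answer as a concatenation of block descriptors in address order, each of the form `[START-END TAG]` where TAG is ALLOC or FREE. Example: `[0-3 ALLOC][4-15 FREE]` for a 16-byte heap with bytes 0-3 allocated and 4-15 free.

Answer: [0-42 FREE]

Derivation:
Op 1: a = malloc(12) -> a = 0; heap: [0-11 ALLOC][12-42 FREE]
Op 2: a = realloc(a, 16) -> a = 0; heap: [0-15 ALLOC][16-42 FREE]
Op 3: a = realloc(a, 16) -> a = 0; heap: [0-15 ALLOC][16-42 FREE]
Op 4: a = realloc(a, 5) -> a = 0; heap: [0-4 ALLOC][5-42 FREE]
Op 5: free(a) -> (freed a); heap: [0-42 FREE]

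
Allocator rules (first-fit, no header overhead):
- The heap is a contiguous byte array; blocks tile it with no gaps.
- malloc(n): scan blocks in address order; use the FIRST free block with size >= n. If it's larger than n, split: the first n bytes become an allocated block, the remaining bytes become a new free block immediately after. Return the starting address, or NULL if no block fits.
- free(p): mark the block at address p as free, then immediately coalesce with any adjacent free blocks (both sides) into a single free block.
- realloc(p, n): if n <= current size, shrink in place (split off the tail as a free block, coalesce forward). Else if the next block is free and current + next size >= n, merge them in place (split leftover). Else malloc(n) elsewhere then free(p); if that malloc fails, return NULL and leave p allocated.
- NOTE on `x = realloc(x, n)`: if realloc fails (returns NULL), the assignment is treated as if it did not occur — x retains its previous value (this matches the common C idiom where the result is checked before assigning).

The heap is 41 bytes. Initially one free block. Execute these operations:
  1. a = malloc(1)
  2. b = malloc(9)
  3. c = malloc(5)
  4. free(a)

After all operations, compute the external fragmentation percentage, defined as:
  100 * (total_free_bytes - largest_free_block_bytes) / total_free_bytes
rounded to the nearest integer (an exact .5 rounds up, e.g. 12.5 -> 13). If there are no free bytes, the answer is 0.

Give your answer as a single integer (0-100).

Op 1: a = malloc(1) -> a = 0; heap: [0-0 ALLOC][1-40 FREE]
Op 2: b = malloc(9) -> b = 1; heap: [0-0 ALLOC][1-9 ALLOC][10-40 FREE]
Op 3: c = malloc(5) -> c = 10; heap: [0-0 ALLOC][1-9 ALLOC][10-14 ALLOC][15-40 FREE]
Op 4: free(a) -> (freed a); heap: [0-0 FREE][1-9 ALLOC][10-14 ALLOC][15-40 FREE]
Free blocks: [1 26] total_free=27 largest=26 -> 100*(27-26)/27 = 100/27 ≈ 3.704 -> rounds to 4

Answer: 4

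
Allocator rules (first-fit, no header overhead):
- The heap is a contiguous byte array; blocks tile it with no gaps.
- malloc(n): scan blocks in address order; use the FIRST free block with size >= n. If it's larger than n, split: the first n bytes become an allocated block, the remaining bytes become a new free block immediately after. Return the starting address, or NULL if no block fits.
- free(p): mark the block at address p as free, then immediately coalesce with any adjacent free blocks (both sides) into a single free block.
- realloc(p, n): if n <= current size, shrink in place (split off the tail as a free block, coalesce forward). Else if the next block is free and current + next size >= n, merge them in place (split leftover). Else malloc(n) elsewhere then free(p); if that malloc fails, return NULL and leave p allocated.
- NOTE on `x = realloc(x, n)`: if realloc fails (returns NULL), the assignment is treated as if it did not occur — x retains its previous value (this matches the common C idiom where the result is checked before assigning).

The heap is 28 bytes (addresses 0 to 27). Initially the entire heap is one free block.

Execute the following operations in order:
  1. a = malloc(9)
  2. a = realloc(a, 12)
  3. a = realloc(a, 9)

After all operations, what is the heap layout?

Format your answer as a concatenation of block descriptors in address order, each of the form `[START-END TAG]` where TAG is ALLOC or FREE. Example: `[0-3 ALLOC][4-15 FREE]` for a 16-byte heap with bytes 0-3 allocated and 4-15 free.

Op 1: a = malloc(9) -> a = 0; heap: [0-8 ALLOC][9-27 FREE]
Op 2: a = realloc(a, 12) -> a = 0; heap: [0-11 ALLOC][12-27 FREE]
Op 3: a = realloc(a, 9) -> a = 0; heap: [0-8 ALLOC][9-27 FREE]

Answer: [0-8 ALLOC][9-27 FREE]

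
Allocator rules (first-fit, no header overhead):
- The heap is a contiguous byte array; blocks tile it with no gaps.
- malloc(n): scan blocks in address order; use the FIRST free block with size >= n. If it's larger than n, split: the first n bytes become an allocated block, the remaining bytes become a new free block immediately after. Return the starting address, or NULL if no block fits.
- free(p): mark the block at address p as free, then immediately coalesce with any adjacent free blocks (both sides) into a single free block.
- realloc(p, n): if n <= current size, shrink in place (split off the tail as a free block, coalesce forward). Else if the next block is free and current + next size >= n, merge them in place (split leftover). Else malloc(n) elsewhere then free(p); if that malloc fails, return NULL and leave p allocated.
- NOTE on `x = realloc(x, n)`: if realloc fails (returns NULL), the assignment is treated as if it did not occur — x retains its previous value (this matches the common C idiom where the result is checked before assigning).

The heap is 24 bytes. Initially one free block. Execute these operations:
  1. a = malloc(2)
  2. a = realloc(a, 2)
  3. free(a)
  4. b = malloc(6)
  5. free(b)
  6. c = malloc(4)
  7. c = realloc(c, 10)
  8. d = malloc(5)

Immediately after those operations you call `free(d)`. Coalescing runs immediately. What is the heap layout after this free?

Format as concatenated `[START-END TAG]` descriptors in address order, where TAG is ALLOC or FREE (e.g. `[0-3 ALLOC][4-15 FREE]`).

Op 1: a = malloc(2) -> a = 0; heap: [0-1 ALLOC][2-23 FREE]
Op 2: a = realloc(a, 2) -> a = 0; heap: [0-1 ALLOC][2-23 FREE]
Op 3: free(a) -> (freed a); heap: [0-23 FREE]
Op 4: b = malloc(6) -> b = 0; heap: [0-5 ALLOC][6-23 FREE]
Op 5: free(b) -> (freed b); heap: [0-23 FREE]
Op 6: c = malloc(4) -> c = 0; heap: [0-3 ALLOC][4-23 FREE]
Op 7: c = realloc(c, 10) -> c = 0; heap: [0-9 ALLOC][10-23 FREE]
Op 8: d = malloc(5) -> d = 10; heap: [0-9 ALLOC][10-14 ALLOC][15-23 FREE]
free(d): d = 10 -> block [10-14 ALLOC]; mark free, coalesce with adjacent free neighbors -> [0-9 ALLOC][10-23 FREE]

Answer: [0-9 ALLOC][10-23 FREE]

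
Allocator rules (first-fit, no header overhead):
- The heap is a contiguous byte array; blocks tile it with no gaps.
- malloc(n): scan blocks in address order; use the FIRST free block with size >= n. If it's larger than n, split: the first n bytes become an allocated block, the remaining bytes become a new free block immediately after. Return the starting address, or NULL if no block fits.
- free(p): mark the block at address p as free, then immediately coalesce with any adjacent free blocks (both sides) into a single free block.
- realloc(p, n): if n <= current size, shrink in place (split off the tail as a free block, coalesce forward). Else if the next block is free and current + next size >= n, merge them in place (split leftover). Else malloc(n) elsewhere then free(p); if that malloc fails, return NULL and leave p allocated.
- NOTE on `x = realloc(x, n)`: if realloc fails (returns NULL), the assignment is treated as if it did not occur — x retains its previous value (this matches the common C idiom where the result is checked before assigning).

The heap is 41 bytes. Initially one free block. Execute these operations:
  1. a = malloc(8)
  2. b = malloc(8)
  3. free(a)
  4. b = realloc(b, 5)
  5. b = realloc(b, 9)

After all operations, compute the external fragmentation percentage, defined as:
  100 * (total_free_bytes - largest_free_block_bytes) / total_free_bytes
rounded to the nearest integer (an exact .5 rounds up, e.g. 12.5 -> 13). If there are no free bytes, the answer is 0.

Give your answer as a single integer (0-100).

Answer: 25

Derivation:
Op 1: a = malloc(8) -> a = 0; heap: [0-7 ALLOC][8-40 FREE]
Op 2: b = malloc(8) -> b = 8; heap: [0-7 ALLOC][8-15 ALLOC][16-40 FREE]
Op 3: free(a) -> (freed a); heap: [0-7 FREE][8-15 ALLOC][16-40 FREE]
Op 4: b = realloc(b, 5) -> b = 8; heap: [0-7 FREE][8-12 ALLOC][13-40 FREE]
Op 5: b = realloc(b, 9) -> b = 8; heap: [0-7 FREE][8-16 ALLOC][17-40 FREE]
Free blocks: [8 24] total_free=32 largest=24 -> 100*(32-24)/32 = 800/32 = 25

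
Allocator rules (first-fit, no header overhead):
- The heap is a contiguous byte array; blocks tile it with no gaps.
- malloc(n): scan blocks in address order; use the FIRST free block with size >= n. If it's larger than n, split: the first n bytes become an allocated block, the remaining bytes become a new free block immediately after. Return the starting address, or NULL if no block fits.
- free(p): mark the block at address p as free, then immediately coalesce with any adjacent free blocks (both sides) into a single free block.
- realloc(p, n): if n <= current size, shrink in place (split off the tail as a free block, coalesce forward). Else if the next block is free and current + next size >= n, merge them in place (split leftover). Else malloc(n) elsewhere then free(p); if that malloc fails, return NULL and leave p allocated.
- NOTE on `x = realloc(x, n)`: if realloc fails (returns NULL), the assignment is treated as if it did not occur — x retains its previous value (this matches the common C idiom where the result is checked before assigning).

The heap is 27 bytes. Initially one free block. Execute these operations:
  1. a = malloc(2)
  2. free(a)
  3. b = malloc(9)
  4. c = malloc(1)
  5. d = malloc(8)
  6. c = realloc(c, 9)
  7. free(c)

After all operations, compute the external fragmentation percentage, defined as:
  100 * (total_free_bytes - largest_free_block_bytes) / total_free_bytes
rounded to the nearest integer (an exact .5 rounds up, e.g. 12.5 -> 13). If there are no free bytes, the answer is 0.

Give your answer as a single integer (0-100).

Op 1: a = malloc(2) -> a = 0; heap: [0-1 ALLOC][2-26 FREE]
Op 2: free(a) -> (freed a); heap: [0-26 FREE]
Op 3: b = malloc(9) -> b = 0; heap: [0-8 ALLOC][9-26 FREE]
Op 4: c = malloc(1) -> c = 9; heap: [0-8 ALLOC][9-9 ALLOC][10-26 FREE]
Op 5: d = malloc(8) -> d = 10; heap: [0-8 ALLOC][9-9 ALLOC][10-17 ALLOC][18-26 FREE]
Op 6: c = realloc(c, 9) -> c = 18; heap: [0-8 ALLOC][9-9 FREE][10-17 ALLOC][18-26 ALLOC]
Op 7: free(c) -> (freed c); heap: [0-8 ALLOC][9-9 FREE][10-17 ALLOC][18-26 FREE]
Free blocks: [1 9] total_free=10 largest=9 -> 100*(10-9)/10 = 100/10 = 10

Answer: 10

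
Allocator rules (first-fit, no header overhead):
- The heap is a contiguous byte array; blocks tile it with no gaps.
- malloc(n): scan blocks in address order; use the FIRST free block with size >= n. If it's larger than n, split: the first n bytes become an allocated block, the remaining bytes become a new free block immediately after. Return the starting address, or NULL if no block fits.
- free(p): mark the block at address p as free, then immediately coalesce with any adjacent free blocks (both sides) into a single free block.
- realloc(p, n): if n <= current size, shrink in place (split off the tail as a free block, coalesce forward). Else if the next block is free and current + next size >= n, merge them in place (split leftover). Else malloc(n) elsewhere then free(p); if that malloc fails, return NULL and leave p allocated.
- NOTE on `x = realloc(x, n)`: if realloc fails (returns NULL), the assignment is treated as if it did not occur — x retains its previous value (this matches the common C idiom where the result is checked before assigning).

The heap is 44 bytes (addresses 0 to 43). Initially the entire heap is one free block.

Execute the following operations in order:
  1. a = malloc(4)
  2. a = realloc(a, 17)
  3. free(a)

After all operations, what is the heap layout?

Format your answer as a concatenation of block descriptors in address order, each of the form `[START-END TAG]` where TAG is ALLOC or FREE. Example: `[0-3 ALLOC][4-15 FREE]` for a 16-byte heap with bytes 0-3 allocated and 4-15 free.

Op 1: a = malloc(4) -> a = 0; heap: [0-3 ALLOC][4-43 FREE]
Op 2: a = realloc(a, 17) -> a = 0; heap: [0-16 ALLOC][17-43 FREE]
Op 3: free(a) -> (freed a); heap: [0-43 FREE]

Answer: [0-43 FREE]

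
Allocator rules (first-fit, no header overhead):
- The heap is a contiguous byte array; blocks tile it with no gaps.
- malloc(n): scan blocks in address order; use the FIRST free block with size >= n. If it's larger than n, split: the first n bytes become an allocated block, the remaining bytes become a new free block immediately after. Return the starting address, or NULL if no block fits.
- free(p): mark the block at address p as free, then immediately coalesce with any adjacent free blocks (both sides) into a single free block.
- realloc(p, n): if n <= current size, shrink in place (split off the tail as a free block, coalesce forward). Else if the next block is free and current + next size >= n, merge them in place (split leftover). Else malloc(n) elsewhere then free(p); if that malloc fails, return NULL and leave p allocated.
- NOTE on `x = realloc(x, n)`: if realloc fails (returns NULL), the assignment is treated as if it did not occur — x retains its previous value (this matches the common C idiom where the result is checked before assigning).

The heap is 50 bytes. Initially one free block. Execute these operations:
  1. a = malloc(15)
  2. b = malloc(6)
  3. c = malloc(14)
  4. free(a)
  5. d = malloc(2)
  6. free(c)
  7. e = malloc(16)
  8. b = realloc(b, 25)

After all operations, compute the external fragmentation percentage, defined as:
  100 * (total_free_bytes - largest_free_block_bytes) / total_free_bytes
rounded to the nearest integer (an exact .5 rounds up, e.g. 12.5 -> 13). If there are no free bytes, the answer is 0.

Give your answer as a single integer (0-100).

Answer: 50

Derivation:
Op 1: a = malloc(15) -> a = 0; heap: [0-14 ALLOC][15-49 FREE]
Op 2: b = malloc(6) -> b = 15; heap: [0-14 ALLOC][15-20 ALLOC][21-49 FREE]
Op 3: c = malloc(14) -> c = 21; heap: [0-14 ALLOC][15-20 ALLOC][21-34 ALLOC][35-49 FREE]
Op 4: free(a) -> (freed a); heap: [0-14 FREE][15-20 ALLOC][21-34 ALLOC][35-49 FREE]
Op 5: d = malloc(2) -> d = 0; heap: [0-1 ALLOC][2-14 FREE][15-20 ALLOC][21-34 ALLOC][35-49 FREE]
Op 6: free(c) -> (freed c); heap: [0-1 ALLOC][2-14 FREE][15-20 ALLOC][21-49 FREE]
Op 7: e = malloc(16) -> e = 21; heap: [0-1 ALLOC][2-14 FREE][15-20 ALLOC][21-36 ALLOC][37-49 FREE]
Op 8: b = realloc(b, 25) -> NULL (b unchanged); heap: [0-1 ALLOC][2-14 FREE][15-20 ALLOC][21-36 ALLOC][37-49 FREE]
Free blocks: [13 13] total_free=26 largest=13 -> 100*(26-13)/26 = 1300/26 = 50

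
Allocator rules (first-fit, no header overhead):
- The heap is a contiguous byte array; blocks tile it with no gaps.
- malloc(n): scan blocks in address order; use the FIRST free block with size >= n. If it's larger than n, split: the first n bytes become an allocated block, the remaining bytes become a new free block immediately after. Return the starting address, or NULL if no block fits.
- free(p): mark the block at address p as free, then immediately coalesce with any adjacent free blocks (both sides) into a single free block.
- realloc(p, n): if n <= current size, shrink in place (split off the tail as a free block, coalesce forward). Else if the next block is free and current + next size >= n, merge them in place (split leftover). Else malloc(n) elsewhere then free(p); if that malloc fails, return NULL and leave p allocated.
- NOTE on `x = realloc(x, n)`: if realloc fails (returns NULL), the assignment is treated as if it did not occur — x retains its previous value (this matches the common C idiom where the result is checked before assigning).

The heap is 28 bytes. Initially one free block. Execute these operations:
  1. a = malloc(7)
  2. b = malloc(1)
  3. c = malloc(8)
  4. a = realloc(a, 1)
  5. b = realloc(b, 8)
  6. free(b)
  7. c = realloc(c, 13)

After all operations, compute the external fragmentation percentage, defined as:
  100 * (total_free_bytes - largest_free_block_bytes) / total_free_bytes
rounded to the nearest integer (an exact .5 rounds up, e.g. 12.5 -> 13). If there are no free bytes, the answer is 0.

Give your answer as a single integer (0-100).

Answer: 50

Derivation:
Op 1: a = malloc(7) -> a = 0; heap: [0-6 ALLOC][7-27 FREE]
Op 2: b = malloc(1) -> b = 7; heap: [0-6 ALLOC][7-7 ALLOC][8-27 FREE]
Op 3: c = malloc(8) -> c = 8; heap: [0-6 ALLOC][7-7 ALLOC][8-15 ALLOC][16-27 FREE]
Op 4: a = realloc(a, 1) -> a = 0; heap: [0-0 ALLOC][1-6 FREE][7-7 ALLOC][8-15 ALLOC][16-27 FREE]
Op 5: b = realloc(b, 8) -> b = 16; heap: [0-0 ALLOC][1-7 FREE][8-15 ALLOC][16-23 ALLOC][24-27 FREE]
Op 6: free(b) -> (freed b); heap: [0-0 ALLOC][1-7 FREE][8-15 ALLOC][16-27 FREE]
Op 7: c = realloc(c, 13) -> c = 8; heap: [0-0 ALLOC][1-7 FREE][8-20 ALLOC][21-27 FREE]
Free blocks: [7 7] total_free=14 largest=7 -> 100*(14-7)/14 = 700/14 = 50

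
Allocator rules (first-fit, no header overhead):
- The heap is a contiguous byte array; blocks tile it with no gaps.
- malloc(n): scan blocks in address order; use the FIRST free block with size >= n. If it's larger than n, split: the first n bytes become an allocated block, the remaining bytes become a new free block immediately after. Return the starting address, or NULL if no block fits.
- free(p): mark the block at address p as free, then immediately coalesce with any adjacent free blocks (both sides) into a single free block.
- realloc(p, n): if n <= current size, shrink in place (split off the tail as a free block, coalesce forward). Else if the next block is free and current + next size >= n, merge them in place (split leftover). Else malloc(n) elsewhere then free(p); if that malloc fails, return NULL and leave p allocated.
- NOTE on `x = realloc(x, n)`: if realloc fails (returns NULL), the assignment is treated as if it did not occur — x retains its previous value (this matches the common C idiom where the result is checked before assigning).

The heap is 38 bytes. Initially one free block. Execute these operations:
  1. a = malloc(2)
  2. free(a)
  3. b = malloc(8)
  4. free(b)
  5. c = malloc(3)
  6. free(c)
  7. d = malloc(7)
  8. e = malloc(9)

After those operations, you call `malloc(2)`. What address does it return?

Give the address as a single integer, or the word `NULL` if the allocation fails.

Answer: 16

Derivation:
Op 1: a = malloc(2) -> a = 0; heap: [0-1 ALLOC][2-37 FREE]
Op 2: free(a) -> (freed a); heap: [0-37 FREE]
Op 3: b = malloc(8) -> b = 0; heap: [0-7 ALLOC][8-37 FREE]
Op 4: free(b) -> (freed b); heap: [0-37 FREE]
Op 5: c = malloc(3) -> c = 0; heap: [0-2 ALLOC][3-37 FREE]
Op 6: free(c) -> (freed c); heap: [0-37 FREE]
Op 7: d = malloc(7) -> d = 0; heap: [0-6 ALLOC][7-37 FREE]
Op 8: e = malloc(9) -> e = 7; heap: [0-6 ALLOC][7-15 ALLOC][16-37 FREE]
malloc(2): first-fit scan over [0-6 ALLOC][7-15 ALLOC][16-37 FREE] -> 16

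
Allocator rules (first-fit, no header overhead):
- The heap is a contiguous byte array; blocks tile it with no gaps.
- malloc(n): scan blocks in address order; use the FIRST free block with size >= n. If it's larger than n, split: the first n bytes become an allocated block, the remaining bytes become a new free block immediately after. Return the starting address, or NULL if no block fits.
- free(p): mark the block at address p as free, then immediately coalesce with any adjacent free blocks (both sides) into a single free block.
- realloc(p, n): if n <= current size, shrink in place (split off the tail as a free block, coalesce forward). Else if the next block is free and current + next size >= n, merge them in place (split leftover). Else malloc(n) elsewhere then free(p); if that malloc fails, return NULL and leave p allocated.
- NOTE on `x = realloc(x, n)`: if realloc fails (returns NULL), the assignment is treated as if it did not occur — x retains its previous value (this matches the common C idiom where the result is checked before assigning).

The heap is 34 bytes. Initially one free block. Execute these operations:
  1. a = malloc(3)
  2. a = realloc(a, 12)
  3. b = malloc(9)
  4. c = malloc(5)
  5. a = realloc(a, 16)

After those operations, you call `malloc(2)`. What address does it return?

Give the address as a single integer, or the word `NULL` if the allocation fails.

Answer: 26

Derivation:
Op 1: a = malloc(3) -> a = 0; heap: [0-2 ALLOC][3-33 FREE]
Op 2: a = realloc(a, 12) -> a = 0; heap: [0-11 ALLOC][12-33 FREE]
Op 3: b = malloc(9) -> b = 12; heap: [0-11 ALLOC][12-20 ALLOC][21-33 FREE]
Op 4: c = malloc(5) -> c = 21; heap: [0-11 ALLOC][12-20 ALLOC][21-25 ALLOC][26-33 FREE]
Op 5: a = realloc(a, 16) -> NULL (a unchanged); heap: [0-11 ALLOC][12-20 ALLOC][21-25 ALLOC][26-33 FREE]
malloc(2): first-fit scan over [0-11 ALLOC][12-20 ALLOC][21-25 ALLOC][26-33 FREE] -> 26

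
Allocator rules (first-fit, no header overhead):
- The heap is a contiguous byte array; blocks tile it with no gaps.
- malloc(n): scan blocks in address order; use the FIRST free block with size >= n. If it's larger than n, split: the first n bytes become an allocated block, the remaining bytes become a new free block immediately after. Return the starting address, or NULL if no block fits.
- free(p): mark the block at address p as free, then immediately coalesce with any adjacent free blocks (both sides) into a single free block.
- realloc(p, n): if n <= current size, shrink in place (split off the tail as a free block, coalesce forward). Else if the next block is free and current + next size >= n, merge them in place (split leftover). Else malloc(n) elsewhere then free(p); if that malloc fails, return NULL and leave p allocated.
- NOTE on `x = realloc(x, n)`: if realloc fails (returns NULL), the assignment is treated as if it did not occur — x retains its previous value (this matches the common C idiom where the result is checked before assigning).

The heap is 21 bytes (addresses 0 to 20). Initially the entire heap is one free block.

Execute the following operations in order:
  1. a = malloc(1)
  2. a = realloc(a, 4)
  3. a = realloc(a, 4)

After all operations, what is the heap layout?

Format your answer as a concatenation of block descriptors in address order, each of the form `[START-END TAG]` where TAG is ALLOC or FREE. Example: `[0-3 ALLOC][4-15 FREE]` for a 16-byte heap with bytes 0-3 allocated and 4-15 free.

Op 1: a = malloc(1) -> a = 0; heap: [0-0 ALLOC][1-20 FREE]
Op 2: a = realloc(a, 4) -> a = 0; heap: [0-3 ALLOC][4-20 FREE]
Op 3: a = realloc(a, 4) -> a = 0; heap: [0-3 ALLOC][4-20 FREE]

Answer: [0-3 ALLOC][4-20 FREE]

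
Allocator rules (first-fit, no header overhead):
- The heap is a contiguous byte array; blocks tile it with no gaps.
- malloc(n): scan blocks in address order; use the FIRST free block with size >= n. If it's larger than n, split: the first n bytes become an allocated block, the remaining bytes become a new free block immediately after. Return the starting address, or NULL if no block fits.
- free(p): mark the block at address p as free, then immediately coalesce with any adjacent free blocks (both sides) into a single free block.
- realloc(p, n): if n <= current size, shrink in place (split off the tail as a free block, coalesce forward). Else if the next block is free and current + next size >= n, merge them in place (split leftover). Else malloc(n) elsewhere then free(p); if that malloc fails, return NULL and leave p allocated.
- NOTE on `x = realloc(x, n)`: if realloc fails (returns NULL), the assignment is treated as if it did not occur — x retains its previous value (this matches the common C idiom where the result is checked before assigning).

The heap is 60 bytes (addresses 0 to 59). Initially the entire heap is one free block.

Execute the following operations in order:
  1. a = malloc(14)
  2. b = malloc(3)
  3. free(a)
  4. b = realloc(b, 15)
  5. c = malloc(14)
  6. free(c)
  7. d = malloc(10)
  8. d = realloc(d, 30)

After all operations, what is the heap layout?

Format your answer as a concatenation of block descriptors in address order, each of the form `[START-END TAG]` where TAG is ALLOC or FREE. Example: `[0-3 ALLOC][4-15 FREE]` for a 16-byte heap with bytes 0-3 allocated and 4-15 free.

Answer: [0-13 FREE][14-28 ALLOC][29-58 ALLOC][59-59 FREE]

Derivation:
Op 1: a = malloc(14) -> a = 0; heap: [0-13 ALLOC][14-59 FREE]
Op 2: b = malloc(3) -> b = 14; heap: [0-13 ALLOC][14-16 ALLOC][17-59 FREE]
Op 3: free(a) -> (freed a); heap: [0-13 FREE][14-16 ALLOC][17-59 FREE]
Op 4: b = realloc(b, 15) -> b = 14; heap: [0-13 FREE][14-28 ALLOC][29-59 FREE]
Op 5: c = malloc(14) -> c = 0; heap: [0-13 ALLOC][14-28 ALLOC][29-59 FREE]
Op 6: free(c) -> (freed c); heap: [0-13 FREE][14-28 ALLOC][29-59 FREE]
Op 7: d = malloc(10) -> d = 0; heap: [0-9 ALLOC][10-13 FREE][14-28 ALLOC][29-59 FREE]
Op 8: d = realloc(d, 30) -> d = 29; heap: [0-13 FREE][14-28 ALLOC][29-58 ALLOC][59-59 FREE]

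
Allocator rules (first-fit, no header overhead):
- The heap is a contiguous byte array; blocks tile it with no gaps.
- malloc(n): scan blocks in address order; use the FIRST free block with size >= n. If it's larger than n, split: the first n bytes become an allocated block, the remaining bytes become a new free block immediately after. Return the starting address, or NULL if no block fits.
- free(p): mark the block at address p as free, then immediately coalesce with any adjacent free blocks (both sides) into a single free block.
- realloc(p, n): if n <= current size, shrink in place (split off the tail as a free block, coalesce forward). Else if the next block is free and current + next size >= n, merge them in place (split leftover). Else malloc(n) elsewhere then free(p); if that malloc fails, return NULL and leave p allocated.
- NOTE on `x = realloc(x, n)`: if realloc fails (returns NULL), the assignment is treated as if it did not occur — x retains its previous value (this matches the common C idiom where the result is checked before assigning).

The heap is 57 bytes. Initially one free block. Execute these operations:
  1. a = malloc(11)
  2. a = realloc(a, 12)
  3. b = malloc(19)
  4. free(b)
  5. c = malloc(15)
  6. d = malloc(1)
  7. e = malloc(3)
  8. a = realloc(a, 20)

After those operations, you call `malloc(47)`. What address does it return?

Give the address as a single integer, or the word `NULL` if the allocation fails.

Answer: NULL

Derivation:
Op 1: a = malloc(11) -> a = 0; heap: [0-10 ALLOC][11-56 FREE]
Op 2: a = realloc(a, 12) -> a = 0; heap: [0-11 ALLOC][12-56 FREE]
Op 3: b = malloc(19) -> b = 12; heap: [0-11 ALLOC][12-30 ALLOC][31-56 FREE]
Op 4: free(b) -> (freed b); heap: [0-11 ALLOC][12-56 FREE]
Op 5: c = malloc(15) -> c = 12; heap: [0-11 ALLOC][12-26 ALLOC][27-56 FREE]
Op 6: d = malloc(1) -> d = 27; heap: [0-11 ALLOC][12-26 ALLOC][27-27 ALLOC][28-56 FREE]
Op 7: e = malloc(3) -> e = 28; heap: [0-11 ALLOC][12-26 ALLOC][27-27 ALLOC][28-30 ALLOC][31-56 FREE]
Op 8: a = realloc(a, 20) -> a = 31; heap: [0-11 FREE][12-26 ALLOC][27-27 ALLOC][28-30 ALLOC][31-50 ALLOC][51-56 FREE]
malloc(47): first-fit scan over [0-11 FREE][12-26 ALLOC][27-27 ALLOC][28-30 ALLOC][31-50 ALLOC][51-56 FREE] -> NULL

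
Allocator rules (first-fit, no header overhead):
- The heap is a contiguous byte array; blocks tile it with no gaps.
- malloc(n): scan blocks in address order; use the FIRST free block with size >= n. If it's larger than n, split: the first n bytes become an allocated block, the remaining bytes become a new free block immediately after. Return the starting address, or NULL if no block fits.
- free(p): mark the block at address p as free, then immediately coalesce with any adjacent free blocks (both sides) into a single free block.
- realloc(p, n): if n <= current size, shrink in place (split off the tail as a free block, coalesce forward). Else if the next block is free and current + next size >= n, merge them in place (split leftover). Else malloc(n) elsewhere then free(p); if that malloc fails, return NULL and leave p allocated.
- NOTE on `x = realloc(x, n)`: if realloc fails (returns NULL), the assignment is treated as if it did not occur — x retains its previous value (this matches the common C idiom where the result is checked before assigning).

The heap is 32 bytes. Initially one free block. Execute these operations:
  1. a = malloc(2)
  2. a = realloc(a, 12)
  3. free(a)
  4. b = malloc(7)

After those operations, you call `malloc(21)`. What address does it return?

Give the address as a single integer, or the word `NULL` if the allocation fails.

Op 1: a = malloc(2) -> a = 0; heap: [0-1 ALLOC][2-31 FREE]
Op 2: a = realloc(a, 12) -> a = 0; heap: [0-11 ALLOC][12-31 FREE]
Op 3: free(a) -> (freed a); heap: [0-31 FREE]
Op 4: b = malloc(7) -> b = 0; heap: [0-6 ALLOC][7-31 FREE]
malloc(21): first-fit scan over [0-6 ALLOC][7-31 FREE] -> 7

Answer: 7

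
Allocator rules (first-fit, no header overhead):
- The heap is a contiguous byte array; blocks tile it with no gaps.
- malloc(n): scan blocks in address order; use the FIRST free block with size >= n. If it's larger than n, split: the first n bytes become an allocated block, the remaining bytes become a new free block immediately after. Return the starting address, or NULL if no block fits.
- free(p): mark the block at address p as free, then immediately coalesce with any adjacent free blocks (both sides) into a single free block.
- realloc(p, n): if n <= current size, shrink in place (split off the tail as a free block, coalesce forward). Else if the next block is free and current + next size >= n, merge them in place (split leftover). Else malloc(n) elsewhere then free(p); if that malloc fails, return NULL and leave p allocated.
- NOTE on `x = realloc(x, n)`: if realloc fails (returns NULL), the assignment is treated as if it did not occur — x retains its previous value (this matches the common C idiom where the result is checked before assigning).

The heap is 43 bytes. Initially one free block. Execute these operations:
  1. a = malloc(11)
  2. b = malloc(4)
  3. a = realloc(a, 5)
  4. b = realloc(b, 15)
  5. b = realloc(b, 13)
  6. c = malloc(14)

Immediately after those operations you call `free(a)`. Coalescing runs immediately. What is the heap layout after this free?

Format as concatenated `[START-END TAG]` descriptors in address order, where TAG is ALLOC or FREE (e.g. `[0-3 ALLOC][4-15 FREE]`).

Answer: [0-10 FREE][11-23 ALLOC][24-37 ALLOC][38-42 FREE]

Derivation:
Op 1: a = malloc(11) -> a = 0; heap: [0-10 ALLOC][11-42 FREE]
Op 2: b = malloc(4) -> b = 11; heap: [0-10 ALLOC][11-14 ALLOC][15-42 FREE]
Op 3: a = realloc(a, 5) -> a = 0; heap: [0-4 ALLOC][5-10 FREE][11-14 ALLOC][15-42 FREE]
Op 4: b = realloc(b, 15) -> b = 11; heap: [0-4 ALLOC][5-10 FREE][11-25 ALLOC][26-42 FREE]
Op 5: b = realloc(b, 13) -> b = 11; heap: [0-4 ALLOC][5-10 FREE][11-23 ALLOC][24-42 FREE]
Op 6: c = malloc(14) -> c = 24; heap: [0-4 ALLOC][5-10 FREE][11-23 ALLOC][24-37 ALLOC][38-42 FREE]
free(a): a = 0 -> block [0-4 ALLOC]; mark free, coalesce with adjacent free neighbors -> [0-10 FREE][11-23 ALLOC][24-37 ALLOC][38-42 FREE]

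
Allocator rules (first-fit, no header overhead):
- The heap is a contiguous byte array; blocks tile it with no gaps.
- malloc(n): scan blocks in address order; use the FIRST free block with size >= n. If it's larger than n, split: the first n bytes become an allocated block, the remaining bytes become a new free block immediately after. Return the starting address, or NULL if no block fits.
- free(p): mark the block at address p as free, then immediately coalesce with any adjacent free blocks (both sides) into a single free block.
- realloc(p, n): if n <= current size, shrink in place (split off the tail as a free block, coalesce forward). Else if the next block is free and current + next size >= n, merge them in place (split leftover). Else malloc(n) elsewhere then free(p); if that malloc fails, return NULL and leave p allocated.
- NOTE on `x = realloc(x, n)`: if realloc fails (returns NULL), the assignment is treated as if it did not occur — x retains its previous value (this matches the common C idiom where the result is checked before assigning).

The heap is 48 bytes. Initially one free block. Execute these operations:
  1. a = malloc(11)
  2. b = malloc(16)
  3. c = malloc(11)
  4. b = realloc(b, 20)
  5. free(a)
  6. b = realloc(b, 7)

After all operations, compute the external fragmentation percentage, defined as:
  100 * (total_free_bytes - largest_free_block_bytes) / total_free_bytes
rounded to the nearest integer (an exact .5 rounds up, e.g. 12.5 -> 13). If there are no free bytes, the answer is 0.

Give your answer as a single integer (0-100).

Op 1: a = malloc(11) -> a = 0; heap: [0-10 ALLOC][11-47 FREE]
Op 2: b = malloc(16) -> b = 11; heap: [0-10 ALLOC][11-26 ALLOC][27-47 FREE]
Op 3: c = malloc(11) -> c = 27; heap: [0-10 ALLOC][11-26 ALLOC][27-37 ALLOC][38-47 FREE]
Op 4: b = realloc(b, 20) -> NULL (b unchanged); heap: [0-10 ALLOC][11-26 ALLOC][27-37 ALLOC][38-47 FREE]
Op 5: free(a) -> (freed a); heap: [0-10 FREE][11-26 ALLOC][27-37 ALLOC][38-47 FREE]
Op 6: b = realloc(b, 7) -> b = 11; heap: [0-10 FREE][11-17 ALLOC][18-26 FREE][27-37 ALLOC][38-47 FREE]
Free blocks: [11 9 10] total_free=30 largest=11 -> 100*(30-11)/30 = 1900/30 ≈ 63.333 -> rounds to 63

Answer: 63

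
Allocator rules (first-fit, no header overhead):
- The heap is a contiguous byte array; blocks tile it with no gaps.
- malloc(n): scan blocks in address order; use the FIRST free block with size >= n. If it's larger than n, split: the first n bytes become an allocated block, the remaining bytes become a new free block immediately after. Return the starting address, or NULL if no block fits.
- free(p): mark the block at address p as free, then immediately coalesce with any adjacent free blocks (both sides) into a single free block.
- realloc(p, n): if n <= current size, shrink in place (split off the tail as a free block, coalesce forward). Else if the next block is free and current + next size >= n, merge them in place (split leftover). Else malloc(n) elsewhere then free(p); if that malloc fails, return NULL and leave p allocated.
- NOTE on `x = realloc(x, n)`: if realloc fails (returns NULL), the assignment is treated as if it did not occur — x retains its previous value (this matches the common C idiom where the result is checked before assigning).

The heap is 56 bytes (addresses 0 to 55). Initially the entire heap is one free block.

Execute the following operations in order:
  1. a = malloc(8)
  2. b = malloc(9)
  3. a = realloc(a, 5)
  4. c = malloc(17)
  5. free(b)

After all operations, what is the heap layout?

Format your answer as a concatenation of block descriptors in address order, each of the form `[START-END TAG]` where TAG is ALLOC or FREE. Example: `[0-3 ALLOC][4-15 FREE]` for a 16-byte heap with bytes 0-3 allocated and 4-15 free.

Op 1: a = malloc(8) -> a = 0; heap: [0-7 ALLOC][8-55 FREE]
Op 2: b = malloc(9) -> b = 8; heap: [0-7 ALLOC][8-16 ALLOC][17-55 FREE]
Op 3: a = realloc(a, 5) -> a = 0; heap: [0-4 ALLOC][5-7 FREE][8-16 ALLOC][17-55 FREE]
Op 4: c = malloc(17) -> c = 17; heap: [0-4 ALLOC][5-7 FREE][8-16 ALLOC][17-33 ALLOC][34-55 FREE]
Op 5: free(b) -> (freed b); heap: [0-4 ALLOC][5-16 FREE][17-33 ALLOC][34-55 FREE]

Answer: [0-4 ALLOC][5-16 FREE][17-33 ALLOC][34-55 FREE]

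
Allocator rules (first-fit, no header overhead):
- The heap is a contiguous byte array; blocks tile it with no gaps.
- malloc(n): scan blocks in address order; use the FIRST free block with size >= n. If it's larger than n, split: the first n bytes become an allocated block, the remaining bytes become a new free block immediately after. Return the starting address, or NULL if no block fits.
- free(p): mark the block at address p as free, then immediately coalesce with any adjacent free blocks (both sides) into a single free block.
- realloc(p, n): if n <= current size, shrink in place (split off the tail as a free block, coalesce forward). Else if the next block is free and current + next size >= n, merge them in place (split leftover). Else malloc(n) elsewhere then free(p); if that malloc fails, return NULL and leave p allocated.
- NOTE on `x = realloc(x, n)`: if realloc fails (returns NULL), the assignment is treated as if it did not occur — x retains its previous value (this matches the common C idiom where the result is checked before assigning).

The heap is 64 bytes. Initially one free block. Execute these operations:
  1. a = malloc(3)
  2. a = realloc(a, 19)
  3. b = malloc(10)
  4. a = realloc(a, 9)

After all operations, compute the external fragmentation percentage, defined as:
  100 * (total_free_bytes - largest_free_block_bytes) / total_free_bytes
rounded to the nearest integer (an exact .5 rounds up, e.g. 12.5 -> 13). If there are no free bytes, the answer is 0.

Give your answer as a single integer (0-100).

Answer: 22

Derivation:
Op 1: a = malloc(3) -> a = 0; heap: [0-2 ALLOC][3-63 FREE]
Op 2: a = realloc(a, 19) -> a = 0; heap: [0-18 ALLOC][19-63 FREE]
Op 3: b = malloc(10) -> b = 19; heap: [0-18 ALLOC][19-28 ALLOC][29-63 FREE]
Op 4: a = realloc(a, 9) -> a = 0; heap: [0-8 ALLOC][9-18 FREE][19-28 ALLOC][29-63 FREE]
Free blocks: [10 35] total_free=45 largest=35 -> 100*(45-35)/45 = 1000/45 ≈ 22.222 -> rounds to 22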